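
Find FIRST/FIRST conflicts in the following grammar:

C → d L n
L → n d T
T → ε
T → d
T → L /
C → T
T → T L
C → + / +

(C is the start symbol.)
A FIRST/FIRST conflict occurs when two productions N → α and N → β for the same non-terminal have FIRST(α) ∩ FIRST(β) ≠ ∅ (with ε ∈ FIRST of a nullable right-hand side, so two nullable alternatives also conflict).

FIRST sets of the non-terminals at (or reachable through a nullable prefix from) the front of some alternative:
  FIRST(T) = { 'd', 'n', ε }
  FIRST(L) = { 'n' }

Productions for C:
  C → d L n: FIRST = { 'd' }
  C → T: FIRST = { 'd', 'n', ε }
  C → + / +: FIRST = { '+' }
Productions for T:
  T → ε: FIRST = { ε }
  T → d: FIRST = { 'd' }
  T → L /: FIRST = { 'n' }
  T → T L: FIRST = { 'd', 'n' }
L has only one production, so no FIRST/FIRST conflict is possible there.

Conflict for C: C → d L n and C → T
  Overlap: { 'd' }
Conflict for T: T → d and T → T L
  Overlap: { 'd' }
Conflict for T: T → L / and T → T L
  Overlap: { 'n' }

Answer: Yes. C → d L n / C → T on { 'd' }; T → d / T → T L on { 'd' }; T → L '/' / T → T L on { 'n' }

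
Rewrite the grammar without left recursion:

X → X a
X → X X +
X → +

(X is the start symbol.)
X is directly left-recursive. The standard transformation for
  A → A α₁ | ... | A α_m | β₁ | ... | β_n
is
  A  → β₁ A' | ... | β_n A'
  A' → α₁ A' | ... | α_m A' | ε

X → + becomes X → + X'
X → X a becomes X' → a X'
X → X X + becomes X' → X + X'
Add X' → ε

Resulting grammar:
X → + X'
X' → a X'
X' → X + X'
X' → ε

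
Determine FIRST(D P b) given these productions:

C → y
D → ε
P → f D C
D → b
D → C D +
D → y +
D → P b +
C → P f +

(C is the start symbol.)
{ 'b', 'f', 'y' }

FIRST sets of the non-terminals involved (from the grammar, by fixed-point iteration):
  FIRST(D) = { 'b', 'f', 'y', ε }
  FIRST(P) = { 'f' }

To compute FIRST(D P b), process the symbols left to right:
Symbol D is a non-terminal. Add FIRST(D) \ {ε} = { 'b', 'f', 'y' }
D is nullable (ε ∈ FIRST(D)), continue to the next symbol.
Symbol P is a non-terminal. Add FIRST(P) \ {ε} = { 'f' }
P is not nullable (ε ∉ FIRST(P)), so stop here.
FIRST(D P b) = { 'b', 'f', 'y' }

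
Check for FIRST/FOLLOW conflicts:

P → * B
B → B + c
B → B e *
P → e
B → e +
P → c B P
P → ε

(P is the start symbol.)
Nullable non-terminals: P.

P: nullable alternative(s) P → ε; FOLLOW(P) = { $ }
  P → * B: FIRST \ {ε} = { '*' } — disjoint from FOLLOW(P)
  P → e: FIRST \ {ε} = { 'e' } — disjoint from FOLLOW(P)
  P → c B P: FIRST \ {ε} = { 'c' } — disjoint from FOLLOW(P)
  P → ε: FIRST \ {ε} = { } — this is the only nullable alternative, skip

B has no nullable alternative, so no FIRST/FOLLOW check is needed there.

No FIRST/FOLLOW conflicts found.

Answer: No FIRST/FOLLOW conflicts.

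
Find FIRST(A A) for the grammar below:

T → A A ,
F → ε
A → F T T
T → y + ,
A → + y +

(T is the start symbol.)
{ '+', 'y' }

FIRST sets of the non-terminals involved (from the grammar, by fixed-point iteration):
  FIRST(A) = { '+', 'y' }

To compute FIRST(A A), process the symbols left to right:
Symbol A is a non-terminal. Add FIRST(A) \ {ε} = { '+', 'y' }
A is not nullable (ε ∉ FIRST(A)), so stop here.
FIRST(A A) = { '+', 'y' }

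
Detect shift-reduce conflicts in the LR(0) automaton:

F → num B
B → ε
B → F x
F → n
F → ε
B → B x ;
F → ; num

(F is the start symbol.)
A shift-reduce conflict occurs when an LR(0) state has both:
  - a complete (reduce) item [A → α .] (dot at the end), and
  - a shift item [B → β . c γ] (dot before a terminal).

Augment with F' → F and build the canonical LR(0) collection (I0 = CLOSURE({[F' → . F]}), then GOTO on every symbol after a dot until no new states appear). It has 11 states:
  I0: { [F → . ; num], [F → . n], [F → . num B], [F → .], [F' → . F] }  — shift, reduce
  I1: { [F → ; . num] }  — shift
  I2: { [F' → F .] }  — accept
  I3: { [F → n .] }  — reduce
  I4: { [B → . B x ;], [B → . F x], [B → .], [F → . ; num], [F → . n], [F → . num B], [F → .], [F → num . B] }  — shift, 2 reduces
  I5: { [B → B . x ;], [F → num B .] }  — shift, reduce
  I6: { [B → F . x] }  — shift
  I7: { [B → F x .] }  — reduce
  I8: { [B → B x . ;] }  — shift
  I9: { [B → B x ; .] }  — reduce
  I10: { [F → ; num .] }  — reduce

I0 contains reduce item [F → .] and shift items [F → . ; num], [F → . n], [F → . num B] — shift-reduce conflict.
I4 contains reduce items [B → .], [F → .] and shift items [F → . ; num], [F → . n], [F → . num B] — shift-reduce conflict.
I5 contains reduce item [F → num B .] and shift item [B → B . x ;] — shift-reduce conflict.

Answer: Yes — I0: [F → .] vs [F → . ; num]; I4: [B → .] vs [F → . ; num]; I5: [F → num B .] vs [B → B . x ;]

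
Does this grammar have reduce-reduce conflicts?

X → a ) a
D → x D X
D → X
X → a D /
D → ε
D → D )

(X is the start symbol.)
Augment with X' → X and build the canonical LR(0) collection (I0 = CLOSURE({[X' → . X]}), then GOTO on every symbol after a dot until no new states appear). It has 12 states:
  I0: { [X → . a ) a], [X → . a D /], [X' → . X] }  — shift
  I1: { [X' → X .] }  — accept
  I2: { [D → . D )], [D → . X], [D → . x D X], [D → .], [X → . a ) a], [X → . a D /], [X → a . ) a], [X → a . D /] }  — shift, reduce
  I3: { [X → a ) . a] }  — shift
  I4: { [D → D . )], [X → a D . /] }  — shift
  I5: { [D → X .] }  — reduce
  I6: { [D → . D )], [D → . X], [D → . x D X], [D → .], [D → x . D X], [X → . a ) a], [X → . a D /] }  — shift, reduce
  I7: { [D → D . )], [D → x D . X], [X → . a ) a], [X → . a D /] }  — shift
  I8: { [D → D ) .] }  — reduce
  I9: { [D → x D X .] }  — reduce
  I10: { [X → a D / .] }  — reduce
  I11: { [X → a ) a .] }  — reduce

No state contains more than one complete item.

Answer: No reduce-reduce conflicts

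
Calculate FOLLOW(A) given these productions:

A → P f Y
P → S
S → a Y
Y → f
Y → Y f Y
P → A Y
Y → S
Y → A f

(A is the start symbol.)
{ $, 'a', 'f' }

A is the start symbol, so $ ∈ FOLLOW(A).
In P → A Y: A is followed by Y, add FIRST(Y) \ {ε} = { 'a', 'f' }
In Y → A f: A is followed by f, add FIRST(f) \ {ε} = { 'f' }

Taking the union: FOLLOW(A) = { $, 'a', 'f' }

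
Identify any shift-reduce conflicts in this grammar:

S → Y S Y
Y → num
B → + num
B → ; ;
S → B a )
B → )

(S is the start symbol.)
No shift-reduce conflicts

A shift-reduce conflict occurs when an LR(0) state has both:
  - a complete (reduce) item [A → α .] (dot at the end), and
  - a shift item [B → β . c γ] (dot before a terminal).

Augment with S' → S and build the canonical LR(0) collection (I0 = CLOSURE({[S' → . S]}), then GOTO on every symbol after a dot until no new states appear). It has 14 states:
  I0: { [B → . )], [B → . + num], [B → . ; ;], [S → . B a )], [S → . Y S Y], [S' → . S], [Y → . num] }  — shift
  I1: { [B → ) .] }  — reduce
  I2: { [B → + . num] }  — shift
  I3: { [B → ; . ;] }  — shift
  I4: { [S → B . a )] }  — shift
  I5: { [S' → S .] }  — accept
  I6: { [B → . )], [B → . + num], [B → . ; ;], [S → . B a )], [S → . Y S Y], [S → Y . S Y], [Y → . num] }  — shift
  I7: { [Y → num .] }  — reduce
  I8: { [S → Y S . Y], [Y → . num] }  — shift
  I9: { [S → Y S Y .] }  — reduce
  I10: { [S → B a . )] }  — shift
  I11: { [S → B a ) .] }  — reduce
  I12: { [B → ; ; .] }  — reduce
  I13: { [B → + num .] }  — reduce

No state contains both a complete item and a shift item.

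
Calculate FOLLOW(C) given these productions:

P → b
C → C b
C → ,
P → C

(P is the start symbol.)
{ $, 'b' }

In C → C b: C is followed by b, add FIRST(b) \ {ε} = { 'b' }
In P → C: C is at the end, add FOLLOW(P)

The FOLLOW sets referred to above (computed the same way, to a fixed point):
  FOLLOW(P) = { $ }

Taking the union: FOLLOW(C) = { $, 'b' }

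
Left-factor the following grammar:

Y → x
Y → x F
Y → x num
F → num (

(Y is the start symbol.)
Left-factoring transforms A → αβ₁ | αβ₂ into A → αA' and A' → β₁ | β₂
(α is the longest common prefix among the alternatives). Repeat until
no nonterminal has two alternatives with a common prefix.

Round 1: Y has alternatives sharing prefix 'x'. Introduce Y': Y → x Y'
  Add: Y' → ε
  Add: Y' → F
  Add: Y' → num

No remaining common prefixes — done.

Resulting grammar:
Y → x Y'
Y' → ε
Y' → F
Y' → num
F → num (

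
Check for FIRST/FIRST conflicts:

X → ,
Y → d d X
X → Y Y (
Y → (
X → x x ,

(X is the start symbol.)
A FIRST/FIRST conflict occurs when two productions N → α and N → β for the same non-terminal have FIRST(α) ∩ FIRST(β) ≠ ∅ (with ε ∈ FIRST of a nullable right-hand side, so two nullable alternatives also conflict).

FIRST sets of the non-terminals at (or reachable through a nullable prefix from) the front of some alternative:
  FIRST(Y) = { '(', 'd' }

Productions for X:
  X → ,: FIRST = { ',' }
  X → Y Y (: FIRST = { '(', 'd' }
  X → x x ,: FIRST = { 'x' }
Productions for Y:
  Y → d d X: FIRST = { 'd' }
  Y → (: FIRST = { '(' }

All alternatives of each non-terminal have pairwise disjoint FIRST sets.

Answer: No FIRST/FIRST conflicts.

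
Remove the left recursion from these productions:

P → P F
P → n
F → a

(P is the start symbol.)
P → n P'
P' → F P'
P' → ε
F → a

P is directly left-recursive. The standard transformation for
  A → A α₁ | ... | A α_m | β₁ | ... | β_n
is
  A  → β₁ A' | ... | β_n A'
  A' → α₁ A' | ... | α_m A' | ε

P → n becomes P → n P'
P → P F becomes P' → F P'
Add P' → ε

Productions for other non-terminals are unchanged:
  F → a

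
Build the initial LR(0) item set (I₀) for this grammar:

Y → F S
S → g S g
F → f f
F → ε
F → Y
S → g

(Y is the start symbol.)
First, augment the grammar with Y' → Y
I₀ = CLOSURE({ [Y' → . Y] }):
  [Y' → . Y] has the dot before Y: add [Y → . F S]
  [Y → . F S] has the dot before F: add [F → . f f], [F → .], [F → . Y]
No further items can be added.

I₀ = { [F → . Y], [F → . f f], [F → .], [Y → . F S], [Y' → . Y] }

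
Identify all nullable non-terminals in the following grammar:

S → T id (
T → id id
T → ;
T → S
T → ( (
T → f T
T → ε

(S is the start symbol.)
{ 'T' }

ε-productions: T → ε
So T is immediately nullable.
No further non-terminal can be added: every production for the remaining non-terminals contains a terminal or a non-nullable non-terminal.
Nullable = { 'T' }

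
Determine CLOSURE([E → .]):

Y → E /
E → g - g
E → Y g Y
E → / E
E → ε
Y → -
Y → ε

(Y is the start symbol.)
{ [E → .] }

To compute CLOSURE, for each item [A → α.Bβ] where B is a non-terminal, add [B → .γ] for all productions B → γ; repeat for the newly added items until nothing changes.

Start with: [E → .]
The dot is at the end, so nothing is added.

CLOSURE = { [E → .] }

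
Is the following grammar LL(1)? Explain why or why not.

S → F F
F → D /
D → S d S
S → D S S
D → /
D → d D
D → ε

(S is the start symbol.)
A grammar is LL(1) if for each non-terminal N with multiple productions, the predict sets of those productions are pairwise disjoint, where PREDICT(N → α) = (FIRST(α) \ {ε}) ∪ (FOLLOW(N) if α ⇒* ε).

Relevant sets:
  FIRST(F) = { '/', 'd' }
  FIRST(D) = { '/', 'd', ε }
  FIRST(S) = { '/', 'd' }
  FOLLOW(D) = { '/', 'd' }

For S:
  PREDICT(S → F F) = { '/', 'd' }
  PREDICT(S → D S S) = { '/', 'd' }
For D:
  PREDICT(D → S d S) = { '/', 'd' }
  PREDICT(D → '/') = { '/' }
  PREDICT(D → d D) = { 'd' }
  PREDICT(D → ε) = { '/', 'd' }
F has a single production, so nothing to check there.

Conflict found: Predict set conflict for S: { '/', 'd' }
The grammar is NOT LL(1).

Answer: No. Predict set conflict for S: { '/', 'd' }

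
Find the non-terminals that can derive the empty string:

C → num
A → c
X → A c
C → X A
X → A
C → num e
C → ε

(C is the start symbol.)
A non-terminal is nullable if it can derive ε (the empty string): either it has an ε-production, or it has a production whose right-hand side consists entirely of nullable non-terminals.

ε-productions: C → ε
So C is immediately nullable.
No further non-terminal can be added: every production for the remaining non-terminals contains a terminal or a non-nullable non-terminal.
Nullable = { 'C' }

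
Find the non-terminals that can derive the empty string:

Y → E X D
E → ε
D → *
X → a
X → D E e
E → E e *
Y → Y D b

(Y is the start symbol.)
A non-terminal is nullable if it can derive ε (the empty string): either it has an ε-production, or it has a production whose right-hand side consists entirely of nullable non-terminals.

ε-productions: E → ε
So E is immediately nullable.
No further non-terminal can be added: every production for the remaining non-terminals contains a terminal or a non-nullable non-terminal.
Nullable = { 'E' }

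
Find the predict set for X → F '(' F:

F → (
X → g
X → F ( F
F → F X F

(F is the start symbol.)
PREDICT(X → F '(' F) = (FIRST(RHS) \ {ε}) ∪ (FOLLOW(X) if ε ∈ FIRST(RHS), i.e. RHS ⇒* ε)
FIRST(F) = { '(' }
FIRST(F '(' F) = { '(' }
ε ∉ FIRST(F '(' F), so FOLLOW(X) is not added.
PREDICT(X → F '(' F) = { '(' }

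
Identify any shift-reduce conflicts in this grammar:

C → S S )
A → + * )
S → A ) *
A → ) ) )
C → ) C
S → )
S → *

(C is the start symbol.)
Augment with C' → C and build the canonical LR(0) collection (I0 = CLOSURE({[C' → . C]}), then GOTO on every symbol after a dot until no new states appear). It has 19 states:
  I0: { [A → . ) ) )], [A → . + * )], [C → . ) C], [C → . S S )], [C' → . C], [S → . )], [S → . *], [S → . A ) *] }  — shift
  I1: { [A → ) . ) )], [A → . ) ) )], [A → . + * )], [C → ) . C], [C → . ) C], [C → . S S )], [S → ) .], [S → . )], [S → . *], [S → . A ) *] }  — shift, reduce
  I2: { [S → * .] }  — reduce
  I3: { [A → + . * )] }  — shift
  I4: { [S → A . ) *] }  — shift
  I5: { [C' → C .] }  — accept
  I6: { [A → . ) ) )], [A → . + * )], [C → S . S )], [S → . )], [S → . *], [S → . A ) *] }  — shift
  I7: { [A → ) . ) )], [S → ) .] }  — shift, reduce
  I8: { [C → S S . )] }  — shift
  I9: { [C → S S ) .] }  — reduce
  I10: { [A → ) ) . )] }  — shift
  I11: { [A → ) ) ) .] }  — reduce
  I12: { [S → A ) . *] }  — shift
  I13: { [S → A ) * .] }  — reduce
  I14: { [A → + * . )] }  — shift
  I15: { [A → + * ) .] }  — reduce
  I16: { [A → ) ) . )], [A → ) . ) )], [A → . ) ) )], [A → . + * )], [C → ) . C], [C → . ) C], [C → . S S )], [S → ) .], [S → . )], [S → . *], [S → . A ) *] }  — shift, reduce
  I17: { [C → ) C .] }  — reduce
  I18: { [A → ) ) ) .], [A → ) ) . )], [A → ) . ) )], [A → . ) ) )], [A → . + * )], [C → ) . C], [C → . ) C], [C → . S S )], [S → ) .], [S → . )], [S → . *], [S → . A ) *] }  — shift, 2 reduces

I1 contains reduce item [S → ) .] and shift items [A → . ) ) )], [A → ) . ) )], [A → . + * )], [C → . ) C], [S → . )], [S → . *] — shift-reduce conflict.
I7 contains reduce item [S → ) .] and shift item [A → ) . ) )] — shift-reduce conflict.
I16 contains reduce item [S → ) .] and shift items [A → . ) ) )], [A → ) . ) )], [A → ) ) . )], [A → . + * )], [C → . ) C], [S → . )], [S → . *] — shift-reduce conflict.
I18 contains reduce items [A → ) ) ) .], [S → ) .] and shift items [A → . ) ) )], [A → ) . ) )], [A → ) ) . )], [A → . + * )], [C → . ) C], [S → . )], [S → . *] — shift-reduce conflict.

Answer: Yes — I1: [S → ) .] vs [A → . ) ) )]; I7: [S → ) .] vs [A → ) . ) )]; I16: [S → ) .] vs [A → . ) ) )]; I18: [A → ) ) ) .] vs [A → . ) ) )]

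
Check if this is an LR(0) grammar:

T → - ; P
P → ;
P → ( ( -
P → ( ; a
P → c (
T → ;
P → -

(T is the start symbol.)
Yes, the grammar is LR(0)

Augment with T' → T and build the canonical LR(0) collection (I0 = CLOSURE({[T' → . T]}), then GOTO on every symbol after a dot until no new states appear). It has 15 states:
  I0: { [T → . - ; P], [T → . ;], [T' → . T] }  — shift
  I1: { [T → - . ; P] }  — shift
  I2: { [T → ; .] }  — reduce
  I3: { [T' → T .] }  — accept
  I4: { [P → . ( ( -], [P → . ( ; a], [P → . -], [P → . ;], [P → . c (], [T → - ; . P] }  — shift
  I5: { [P → ( . ( -], [P → ( . ; a] }  — shift
  I6: { [P → - .] }  — reduce
  I7: { [P → ; .] }  — reduce
  I8: { [T → - ; P .] }  — reduce
  I9: { [P → c . (] }  — shift
  I10: { [P → c ( .] }  — reduce
  I11: { [P → ( ( . -] }  — shift
  I12: { [P → ( ; . a] }  — shift
  I13: { [P → ( ; a .] }  — reduce
  I14: { [P → ( ( - .] }  — reduce

Every state is either a pure shift/goto state or contains exactly one complete item and nothing to shift — no conflicts. The grammar is LR(0).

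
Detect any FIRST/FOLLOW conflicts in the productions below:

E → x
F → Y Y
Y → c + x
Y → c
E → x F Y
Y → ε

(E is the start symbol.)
Nullable non-terminals: F, Y.
F has a nullable alternative but only one production, so nothing to check.

Y: nullable alternative(s) Y → ε; FOLLOW(Y) = { $, 'c' }
  Y → c + x: FIRST \ {ε} = { 'c' } — overlaps FOLLOW(Y) on { 'c' }: CONFLICT
  Y → c: FIRST \ {ε} = { 'c' } — overlaps FOLLOW(Y) on { 'c' }: CONFLICT
  Y → ε: FIRST \ {ε} = { } — this is the only nullable alternative, skip

E has no nullable alternative, so no FIRST/FOLLOW check is needed there.

So the grammar has 2 FIRST/FOLLOW conflicts (marked CONFLICT above).

Answer: Yes. Y → c '+' x with FOLLOW(Y) on { 'c' }; Y → c with FOLLOW(Y) on { 'c' }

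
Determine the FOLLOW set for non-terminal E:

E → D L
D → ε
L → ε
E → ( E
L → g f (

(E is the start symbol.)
{ $ }

E is the start symbol, so $ ∈ FOLLOW(E).
In E → ( E: E is at the end; this adds FOLLOW(E) to itself — nothing new

Taking the union: FOLLOW(E) = { $ }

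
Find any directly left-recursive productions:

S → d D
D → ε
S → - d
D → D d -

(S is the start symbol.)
S → d D: starts with d
D → ε: starts with ε
S → - d: starts with '-'
D → D d -: LEFT RECURSIVE (starts with D)

The grammar has direct left recursion on: D.

Answer: Yes, D is left-recursive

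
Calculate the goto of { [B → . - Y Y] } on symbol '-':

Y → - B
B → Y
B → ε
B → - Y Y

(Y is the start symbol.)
GOTO(I, '-') = CLOSURE({ [A → αX.β] : [A → α.Xβ] ∈ I, X = '-' })

Items with dot before '-', with the dot advanced:
  [B → . - Y Y] → [B → - . Y Y]
Closure of the advanced items:
  [B → - . Y Y] has the dot before Y: add [Y → . - B]

GOTO = { [B → - . Y Y], [Y → . - B] }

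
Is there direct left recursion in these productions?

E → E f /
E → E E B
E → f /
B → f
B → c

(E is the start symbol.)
Yes, E is left-recursive

Direct left recursion occurs when N → N α for some non-terminal N (the right-hand side begins with the left-hand side itself).

E → E f /: LEFT RECURSIVE (starts with E)
E → E E B: LEFT RECURSIVE (starts with E)
E → f /: starts with f
B → f: starts with f
B → c: starts with c

The grammar has direct left recursion on: E.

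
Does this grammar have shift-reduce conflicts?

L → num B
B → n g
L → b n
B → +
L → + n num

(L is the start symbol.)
No shift-reduce conflicts

Augment with L' → L and build the canonical LR(0) collection (I0 = CLOSURE({[L' → . L]}), then GOTO on every symbol after a dot until no new states appear). It has 12 states:
  I0: { [L → . + n num], [L → . b n], [L → . num B], [L' → . L] }  — shift
  I1: { [L → + . n num] }  — shift
  I2: { [L' → L .] }  — accept
  I3: { [L → b . n] }  — shift
  I4: { [B → . +], [B → . n g], [L → num . B] }  — shift
  I5: { [B → + .] }  — reduce
  I6: { [L → num B .] }  — reduce
  I7: { [B → n . g] }  — shift
  I8: { [B → n g .] }  — reduce
  I9: { [L → b n .] }  — reduce
  I10: { [L → + n . num] }  — shift
  I11: { [L → + n num .] }  — reduce

No state contains both a complete item and a shift item.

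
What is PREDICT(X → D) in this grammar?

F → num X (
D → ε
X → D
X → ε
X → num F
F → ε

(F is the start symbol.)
PREDICT(X → D) = (FIRST(RHS) \ {ε}) ∪ (FOLLOW(X) if ε ∈ FIRST(RHS), i.e. RHS ⇒* ε)
FIRST(D) = { ε }
FIRST(D) = { ε }
ε ∈ FIRST(D) (the right-hand side is nullable), so add FOLLOW(X) = { '(' }
PREDICT(X → D) = { '(' }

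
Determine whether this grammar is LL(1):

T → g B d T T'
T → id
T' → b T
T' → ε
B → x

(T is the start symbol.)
No. Predict set conflict for T': { 'b' }

Relevant sets:
  FOLLOW(T') = { $, 'b' }

For T:
  PREDICT(T → g B d T T') = { 'g' }
  PREDICT(T → id) = { 'id' }
For T':
  PREDICT(T' → b T) = { 'b' }
  PREDICT(T' → ε) = { $, 'b' }
B has a single production, so nothing to check there.

Conflict found: Predict set conflict for T': { 'b' }
The grammar is NOT LL(1).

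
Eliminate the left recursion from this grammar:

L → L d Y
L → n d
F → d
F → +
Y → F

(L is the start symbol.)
L is directly left-recursive. The standard transformation for
  A → A α₁ | ... | A α_m | β₁ | ... | β_n
is
  A  → β₁ A' | ... | β_n A'
  A' → α₁ A' | ... | α_m A' | ε

L → n d becomes L → n d L'
L → L d Y becomes L' → d Y L'
Add L' → ε

Productions for other non-terminals are unchanged:
  F → d
  F → +
  Y → F

Resulting grammar:
L → n d L'
L' → d Y L'
L' → ε
F → d
F → +
Y → F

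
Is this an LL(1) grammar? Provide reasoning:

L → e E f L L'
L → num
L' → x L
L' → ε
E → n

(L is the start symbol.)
No. Predict set conflict for L': { 'x' }

A grammar is LL(1) if for each non-terminal N with multiple productions, the predict sets of those productions are pairwise disjoint, where PREDICT(N → α) = (FIRST(α) \ {ε}) ∪ (FOLLOW(N) if α ⇒* ε).

Relevant sets:
  FOLLOW(L') = { $, 'x' }

For L:
  PREDICT(L → e E f L L') = { 'e' }
  PREDICT(L → num) = { 'num' }
For L':
  PREDICT(L' → x L) = { 'x' }
  PREDICT(L' → ε) = { $, 'x' }
E has a single production, so nothing to check there.

Conflict found: Predict set conflict for L': { 'x' }
The grammar is NOT LL(1).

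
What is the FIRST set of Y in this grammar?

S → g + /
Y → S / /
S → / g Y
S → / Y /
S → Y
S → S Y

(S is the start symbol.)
{ '/', 'g' }

FIRST sets of the other non-terminals involved (by the same procedure, iterated to a fixed point):
  FIRST(S) = { '/', 'g' }

From Y → S / /:
  - S is a non-terminal: add FIRST(S) \ {ε} = { '/', 'g' }
    S is not nullable, so stop

Collecting: FIRST(Y) = { '/', 'g' }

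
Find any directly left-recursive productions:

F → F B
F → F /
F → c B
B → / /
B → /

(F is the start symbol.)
Direct left recursion occurs when N → N α for some non-terminal N (the right-hand side begins with the left-hand side itself).

F → F B: LEFT RECURSIVE (starts with F)
F → F /: LEFT RECURSIVE (starts with F)
F → c B: starts with c
B → / /: starts with '/'
B → /: starts with '/'

The grammar has direct left recursion on: F.

Answer: Yes, F is left-recursive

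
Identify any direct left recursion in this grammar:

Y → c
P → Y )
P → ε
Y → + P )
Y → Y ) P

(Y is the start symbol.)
Y → c: starts with c
P → Y ): starts with Y
P → ε: starts with ε
Y → + P ): starts with '+'
Y → Y ) P: LEFT RECURSIVE (starts with Y)

The grammar has direct left recursion on: Y.

Answer: Yes, Y is left-recursive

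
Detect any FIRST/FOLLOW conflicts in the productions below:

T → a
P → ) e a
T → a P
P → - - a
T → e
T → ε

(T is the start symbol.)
No FIRST/FOLLOW conflicts.

A FIRST/FOLLOW conflict occurs when a non-terminal N has a nullable alternative N → β (β ⇒* ε) and another alternative N → α with FIRST(α) ∩ FOLLOW(N) ≠ ∅: on such a lookahead the parser cannot decide between expanding α and letting N vanish via β.

Nullable non-terminals: T.

T: nullable alternative(s) T → ε; FOLLOW(T) = { $ }
  T → a: FIRST \ {ε} = { 'a' } — disjoint from FOLLOW(T)
  T → a P: FIRST \ {ε} = { 'a' } — disjoint from FOLLOW(T)
  T → e: FIRST \ {ε} = { 'e' } — disjoint from FOLLOW(T)
  T → ε: FIRST \ {ε} = { } — this is the only nullable alternative, skip

P has no nullable alternative, so no FIRST/FOLLOW check is needed there.

No FIRST/FOLLOW conflicts found.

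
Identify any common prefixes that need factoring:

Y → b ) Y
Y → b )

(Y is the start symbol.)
Yes, Y has productions with common prefix 'b )'

Left-factoring is needed when two productions for the same non-terminal
share a common prefix on the right-hand side.

Productions for Y:
  Y → b ) Y
  Y → b )

Found common prefix 'b )' in productions for Y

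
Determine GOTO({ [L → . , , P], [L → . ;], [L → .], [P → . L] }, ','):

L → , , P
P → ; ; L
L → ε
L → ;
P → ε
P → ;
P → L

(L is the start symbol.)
{ [L → , . , P] }

GOTO(I, ',') = CLOSURE({ [A → αX.β] : [A → α.Xβ] ∈ I, X = ',' })

Items with dot before ',', with the dot advanced:
  [L → . , , P] → [L → , . , P]
Closure adds nothing (no advanced item has the dot before a non-terminal).

GOTO = { [L → , . , P] }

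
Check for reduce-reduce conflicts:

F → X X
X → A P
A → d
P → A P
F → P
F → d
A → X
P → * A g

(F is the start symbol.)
Augment with F' → F and build the canonical LR(0) collection (I0 = CLOSURE({[F' → . F]}), then GOTO on every symbol after a dot until no new states appear). It has 15 states:
  I0: { [A → . X], [A → . d], [F → . P], [F → . X X], [F → . d], [F' → . F], [P → . * A g], [P → . A P], [X → . A P] }  — shift
  I1: { [A → . X], [A → . d], [P → * . A g], [X → . A P] }  — shift
  I2: { [A → . X], [A → . d], [P → . * A g], [P → . A P], [P → A . P], [X → . A P], [X → A . P] }  — shift
  I3: { [F' → F .] }  — accept
  I4: { [F → P .] }  — reduce
  I5: { [A → . X], [A → . d], [A → X .], [F → X . X], [X → . A P] }  — shift, reduce
  I6: { [A → d .], [F → d .] }  — 2 reduces
  I7: { [A → . X], [A → . d], [P → . * A g], [P → . A P], [X → . A P], [X → A . P] }  — shift
  I8: { [A → X .], [F → X X .] }  — 2 reduces
  I9: { [A → d .] }  — reduce
  I10: { [X → A P .] }  — reduce
  I11: { [A → X .] }  — reduce
  I12: { [P → A P .], [X → A P .] }  — 2 reduces
  I13: { [A → . X], [A → . d], [P → * A . g], [P → . * A g], [P → . A P], [X → . A P], [X → A . P] }  — shift
  I14: { [P → * A g .] }  — reduce

I6 contains complete items [A → d .], [F → d .] — reduce-reduce conflict.
I8 contains complete items [A → X .], [F → X X .] — reduce-reduce conflict.
I12 contains complete items [P → A P .], [X → A P .] — reduce-reduce conflict.

Answer: Yes — I6: [A → d .] vs [F → d .]; I8: [A → X .] vs [F → X X .]; I12: [P → A P .] vs [X → A P .]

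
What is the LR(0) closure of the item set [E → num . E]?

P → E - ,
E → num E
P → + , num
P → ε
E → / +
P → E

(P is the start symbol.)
To compute CLOSURE, for each item [A → α.Bβ] where B is a non-terminal, add [B → .γ] for all productions B → γ; repeat for the newly added items until nothing changes.

Start with: [E → num . E]
  [E → num . E] has the dot before E: add [E → . num E], [E → . / +]
No further items can be added.

CLOSURE = { [E → . / +], [E → . num E], [E → num . E] }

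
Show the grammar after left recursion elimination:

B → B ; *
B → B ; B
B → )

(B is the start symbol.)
B is directly left-recursive. The standard transformation for
  A → A α₁ | ... | A α_m | β₁ | ... | β_n
is
  A  → β₁ A' | ... | β_n A'
  A' → α₁ A' | ... | α_m A' | ε

B → ) becomes B → ) B'
B → B ; * becomes B' → ; * B'
B → B ; B becomes B' → ; B B'
Add B' → ε

Resulting grammar:
B → ) B'
B' → ; * B'
B' → ; B B'
B' → ε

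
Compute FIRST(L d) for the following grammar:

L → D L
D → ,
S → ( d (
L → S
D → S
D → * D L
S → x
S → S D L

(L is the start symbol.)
{ '(', '*', ',', 'x' }

FIRST sets of the non-terminals involved (from the grammar, by fixed-point iteration):
  FIRST(L) = { '(', '*', ',', 'x' }

To compute FIRST(L d), process the symbols left to right:
Symbol L is a non-terminal. Add FIRST(L) \ {ε} = { '(', '*', ',', 'x' }
L is not nullable (ε ∉ FIRST(L)), so stop here.
FIRST(L d) = { '(', '*', ',', 'x' }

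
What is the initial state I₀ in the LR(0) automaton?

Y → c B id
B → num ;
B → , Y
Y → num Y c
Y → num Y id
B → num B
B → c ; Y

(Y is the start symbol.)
First, augment the grammar with Y' → Y
I₀ = CLOSURE({ [Y' → . Y] }):
  [Y' → . Y] has the dot before Y: add [Y → . c B id], [Y → . num Y c], [Y → . num Y id]
No further items can be added.

I₀ = { [Y → . c B id], [Y → . num Y c], [Y → . num Y id], [Y' → . Y] }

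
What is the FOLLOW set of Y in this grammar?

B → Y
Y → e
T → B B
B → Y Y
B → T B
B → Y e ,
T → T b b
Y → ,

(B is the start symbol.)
{ $, ',', 'b', 'e' }

To compute FOLLOW(Y), find every occurrence of Y on a right-hand side N → α Y β: add FIRST(β) \ {ε}, and if β is empty or nullable also add FOLLOW(N). Iterate to a fixed point.

In B → Y: Y is at the end, add FOLLOW(B)
In B → Y Y: Y is followed by Y, add FIRST(Y) \ {ε} = { ',', 'e' }
In B → Y Y: Y is at the end, add FOLLOW(B)
In B → Y e ,: Y is followed by e ',', add FIRST(e ',') \ {ε} = { 'e' }

The FOLLOW sets referred to above (computed the same way, to a fixed point):
  FOLLOW(B) = { $, ',', 'b', 'e' }

Taking the union: FOLLOW(Y) = { $, ',', 'b', 'e' }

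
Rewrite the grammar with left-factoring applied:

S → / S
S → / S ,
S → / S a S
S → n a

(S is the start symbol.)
S → / S S'
S' → ε
S' → ,
S' → a S
S → n a

Left-factoring transforms A → αβ₁ | αβ₂ into A → αA' and A' → β₁ | β₂
(α is the longest common prefix among the alternatives). Repeat until
no nonterminal has two alternatives with a common prefix.

Round 1: S has alternatives sharing prefix '/ S'. Introduce S': S → / S S'
  Add: S' → ε
  Add: S' → ,
  Add: S' → a S

No remaining common prefixes — done.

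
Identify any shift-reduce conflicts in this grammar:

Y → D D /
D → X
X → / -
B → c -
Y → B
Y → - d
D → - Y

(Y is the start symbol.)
No shift-reduce conflicts

A shift-reduce conflict occurs when an LR(0) state has both:
  - a complete (reduce) item [A → α .] (dot at the end), and
  - a shift item [B → β . c γ] (dot before a terminal).

Augment with Y' → Y and build the canonical LR(0) collection (I0 = CLOSURE({[Y' → . Y]}), then GOTO on every symbol after a dot until no new states appear). It has 15 states:
  I0: { [B → . c -], [D → . - Y], [D → . X], [X → . / -], [Y → . - d], [Y → . B], [Y → . D D /], [Y' → . Y] }  — shift
  I1: { [B → . c -], [D → - . Y], [D → . - Y], [D → . X], [X → . / -], [Y → - . d], [Y → . - d], [Y → . B], [Y → . D D /] }  — shift
  I2: { [X → / . -] }  — shift
  I3: { [Y → B .] }  — reduce
  I4: { [D → . - Y], [D → . X], [X → . / -], [Y → D . D /] }  — shift
  I5: { [D → X .] }  — reduce
  I6: { [Y' → Y .] }  — accept
  I7: { [B → c . -] }  — shift
  I8: { [B → c - .] }  — reduce
  I9: { [B → . c -], [D → - . Y], [D → . - Y], [D → . X], [X → . / -], [Y → . - d], [Y → . B], [Y → . D D /] }  — shift
  I10: { [Y → D D . /] }  — shift
  I11: { [Y → D D / .] }  — reduce
  I12: { [D → - Y .] }  — reduce
  I13: { [X → / - .] }  — reduce
  I14: { [Y → - d .] }  — reduce

No state contains both a complete item and a shift item.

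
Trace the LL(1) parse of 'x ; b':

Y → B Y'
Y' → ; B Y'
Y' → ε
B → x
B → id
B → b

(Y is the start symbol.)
Stack is shown with the top on the left.

Stack     Input    Action
-------------------------
Y $       x ; b $  output Y → B Y'
B Y' $    x ; b $  output B → x
x Y' $    x ; b $  match 'x'
Y' $      ; b $    output Y' → ; B Y'
; B Y' $  ; b $    match ';'
B Y' $    b $      output B → b
b Y' $    b $      match 'b'
Y' $      $        output Y' → ε
$         $        accept

The string is accepted.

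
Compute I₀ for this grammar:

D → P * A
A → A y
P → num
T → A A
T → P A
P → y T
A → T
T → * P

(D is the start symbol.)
First, augment the grammar with D' → D
I₀ = CLOSURE({ [D' → . D] }):
  [D' → . D] has the dot before D: add [D → . P * A]
  [D → . P * A] has the dot before P: add [P → . num], [P → . y T]
No further items can be added.

I₀ = { [D → . P * A], [D' → . D], [P → . num], [P → . y T] }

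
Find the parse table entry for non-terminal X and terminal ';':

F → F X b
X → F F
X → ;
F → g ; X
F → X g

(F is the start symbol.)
To find M[X, ';'], we find productions for X where ';' is in the predict set (PREDICT(N → α) = (FIRST(α) \ {ε}) ∪ (FOLLOW(N) if α ⇒* ε)).

Relevant sets:
  FIRST(F) = { ';', 'g' }

X → F F: PREDICT = { ';', 'g' }
  ';' is in predict set, so this production goes in M[X, ';']
X → ;: PREDICT = { ';' }
  ';' is in predict set, so this production goes in M[X, ';']

M[X, ';'] = X → F F, X → ;  (a multiply-defined cell — the grammar is not LL(1))

Answer: X → F F, X → ;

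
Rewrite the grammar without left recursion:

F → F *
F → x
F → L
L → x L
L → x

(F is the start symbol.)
F is directly left-recursive. The standard transformation for
  A → A α₁ | ... | A α_m | β₁ | ... | β_n
is
  A  → β₁ A' | ... | β_n A'
  A' → α₁ A' | ... | α_m A' | ε

F → x becomes F → x F'
F → L becomes F → L F'
F → F * becomes F' → * F'
Add F' → ε

Productions for other non-terminals are unchanged:
  L → x L
  L → x

Resulting grammar:
F → x F'
F → L F'
F' → * F'
F' → ε
L → x L
L → x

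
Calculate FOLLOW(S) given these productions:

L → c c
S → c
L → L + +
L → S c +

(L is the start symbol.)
{ 'c' }

To compute FOLLOW(S), find every occurrence of S on a right-hand side N → α S β: add FIRST(β) \ {ε}, and if β is empty or nullable also add FOLLOW(N). Iterate to a fixed point.

In L → S c +: S is followed by c '+', add FIRST(c '+') \ {ε} = { 'c' }

Taking the union: FOLLOW(S) = { 'c' }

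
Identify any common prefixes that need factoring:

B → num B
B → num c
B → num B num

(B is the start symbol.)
Yes, B has productions with common prefix 'num'

Left-factoring is needed when two productions for the same non-terminal
share a common prefix on the right-hand side.

Productions for B:
  B → num B
  B → num c
  B → num B num

Found common prefix 'num' in productions for B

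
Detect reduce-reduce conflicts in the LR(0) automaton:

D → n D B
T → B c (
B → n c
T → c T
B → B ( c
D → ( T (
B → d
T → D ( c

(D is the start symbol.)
A reduce-reduce conflict occurs when an LR(0) state has two complete items [A → α .] and [B → β .] — both call for a reduction, and with no lookahead the parser cannot choose between them.

Augment with D' → D and build the canonical LR(0) collection (I0 = CLOSURE({[D' → . D]}), then GOTO on every symbol after a dot until no new states appear). It has 22 states:
  I0: { [D → . ( T (], [D → . n D B], [D' → . D] }  — shift
  I1: { [B → . B ( c], [B → . d], [B → . n c], [D → ( . T (], [D → . ( T (], [D → . n D B], [T → . B c (], [T → . D ( c], [T → . c T] }  — shift
  I2: { [D' → D .] }  — accept
  I3: { [D → . ( T (], [D → . n D B], [D → n . D B] }  — shift
  I4: { [B → . B ( c], [B → . d], [B → . n c], [D → n D . B] }  — shift
  I5: { [B → B . ( c], [D → n D B .] }  — shift, reduce
  I6: { [B → d .] }  — reduce
  I7: { [B → n . c] }  — shift
  I8: { [B → n c .] }  — reduce
  I9: { [B → B ( . c] }  — shift
  I10: { [B → B ( c .] }  — reduce
  I11: { [B → B . ( c], [T → B . c (] }  — shift
  I12: { [T → D . ( c] }  — shift
  I13: { [D → ( T . (] }  — shift
  I14: { [B → . B ( c], [B → . d], [B → . n c], [D → . ( T (], [D → . n D B], [T → . B c (], [T → . D ( c], [T → . c T], [T → c . T] }  — shift
  I15: { [B → n . c], [D → . ( T (], [D → . n D B], [D → n . D B] }  — shift
  I16: { [T → c T .] }  — reduce
  I17: { [D → ( T ( .] }  — reduce
  I18: { [T → D ( . c] }  — shift
  I19: { [T → D ( c .] }  — reduce
  I20: { [T → B c . (] }  — shift
  I21: { [T → B c ( .] }  — reduce

No state contains more than one complete item.

Answer: No reduce-reduce conflicts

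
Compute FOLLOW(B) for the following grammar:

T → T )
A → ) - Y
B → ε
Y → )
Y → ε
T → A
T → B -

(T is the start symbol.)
{ '-' }

To compute FOLLOW(B), find every occurrence of B on a right-hand side N → α B β: add FIRST(β) \ {ε}, and if β is empty or nullable also add FOLLOW(N). Iterate to a fixed point.

In T → B -: B is followed by '-', add FIRST('-') \ {ε} = { '-' }

Taking the union: FOLLOW(B) = { '-' }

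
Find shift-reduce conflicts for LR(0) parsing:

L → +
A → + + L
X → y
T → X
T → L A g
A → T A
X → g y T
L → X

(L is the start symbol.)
Yes — I10: [L → + .] vs [A → + . + L]

Augment with L' → L and build the canonical LR(0) collection (I0 = CLOSURE({[L' → . L]}), then GOTO on every symbol after a dot until no new states appear). It has 17 states:
  I0: { [L → . +], [L → . X], [L' → . L], [X → . g y T], [X → . y] }  — shift
  I1: { [L → + .] }  — reduce
  I2: { [L' → L .] }  — accept
  I3: { [L → X .] }  — reduce
  I4: { [X → g . y T] }  — shift
  I5: { [X → y .] }  — reduce
  I6: { [L → . +], [L → . X], [T → . L A g], [T → . X], [X → . g y T], [X → . y], [X → g y . T] }  — shift
  I7: { [A → . + + L], [A → . T A], [L → . +], [L → . X], [T → . L A g], [T → . X], [T → L . A g], [X → . g y T], [X → . y] }  — shift
  I8: { [X → g y T .] }  — reduce
  I9: { [L → X .], [T → X .] }  — 2 reduces
  I10: { [A → + . + L], [L → + .] }  — shift, reduce
  I11: { [T → L A . g] }  — shift
  I12: { [A → . + + L], [A → . T A], [A → T . A], [L → . +], [L → . X], [T → . L A g], [T → . X], [X → . g y T], [X → . y] }  — shift
  I13: { [A → T A .] }  — reduce
  I14: { [T → L A g .] }  — reduce
  I15: { [A → + + . L], [L → . +], [L → . X], [X → . g y T], [X → . y] }  — shift
  I16: { [A → + + L .] }  — reduce

I10 contains reduce item [L → + .] and shift item [A → + . + L] — shift-reduce conflict.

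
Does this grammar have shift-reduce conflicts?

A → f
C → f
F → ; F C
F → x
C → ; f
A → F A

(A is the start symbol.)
No shift-reduce conflicts

A shift-reduce conflict occurs when an LR(0) state has both:
  - a complete (reduce) item [A → α .] (dot at the end), and
  - a shift item [B → β . c γ] (dot before a terminal).

Augment with A' → A and build the canonical LR(0) collection (I0 = CLOSURE({[A' → . A]}), then GOTO on every symbol after a dot until no new states appear). It has 12 states:
  I0: { [A → . F A], [A → . f], [A' → . A], [F → . ; F C], [F → . x] }  — shift
  I1: { [F → . ; F C], [F → . x], [F → ; . F C] }  — shift
  I2: { [A' → A .] }  — accept
  I3: { [A → . F A], [A → . f], [A → F . A], [F → . ; F C], [F → . x] }  — shift
  I4: { [A → f .] }  — reduce
  I5: { [F → x .] }  — reduce
  I6: { [A → F A .] }  — reduce
  I7: { [C → . ; f], [C → . f], [F → ; F . C] }  — shift
  I8: { [C → ; . f] }  — shift
  I9: { [F → ; F C .] }  — reduce
  I10: { [C → f .] }  — reduce
  I11: { [C → ; f .] }  — reduce

No state contains both a complete item and a shift item.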